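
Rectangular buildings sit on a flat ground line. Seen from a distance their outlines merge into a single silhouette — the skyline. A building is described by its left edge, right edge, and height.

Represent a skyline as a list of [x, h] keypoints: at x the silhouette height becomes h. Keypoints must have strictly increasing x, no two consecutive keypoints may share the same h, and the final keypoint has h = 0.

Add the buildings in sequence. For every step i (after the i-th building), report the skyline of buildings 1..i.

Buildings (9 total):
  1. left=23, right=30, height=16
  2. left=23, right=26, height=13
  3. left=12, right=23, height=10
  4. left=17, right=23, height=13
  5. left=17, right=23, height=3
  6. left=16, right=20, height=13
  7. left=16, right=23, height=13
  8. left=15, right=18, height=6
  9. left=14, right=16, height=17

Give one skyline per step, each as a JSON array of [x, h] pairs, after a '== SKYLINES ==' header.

== SKYLINES ==
[[23,16],[30,0]]
[[23,16],[30,0]]
[[12,10],[23,16],[30,0]]
[[12,10],[17,13],[23,16],[30,0]]
[[12,10],[17,13],[23,16],[30,0]]
[[12,10],[16,13],[23,16],[30,0]]
[[12,10],[16,13],[23,16],[30,0]]
[[12,10],[16,13],[23,16],[30,0]]
[[12,10],[14,17],[16,13],[23,16],[30,0]]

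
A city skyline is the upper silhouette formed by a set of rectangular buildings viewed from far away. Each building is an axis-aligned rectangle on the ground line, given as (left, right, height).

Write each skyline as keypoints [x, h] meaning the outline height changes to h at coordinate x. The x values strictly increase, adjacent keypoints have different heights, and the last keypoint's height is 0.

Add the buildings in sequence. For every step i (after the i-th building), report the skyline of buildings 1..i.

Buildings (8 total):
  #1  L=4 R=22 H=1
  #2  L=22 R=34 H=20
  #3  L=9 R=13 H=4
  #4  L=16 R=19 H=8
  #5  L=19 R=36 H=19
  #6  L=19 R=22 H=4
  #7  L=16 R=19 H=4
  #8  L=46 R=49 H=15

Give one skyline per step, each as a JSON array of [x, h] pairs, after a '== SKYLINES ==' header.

== SKYLINES ==
[[4,1],[22,0]]
[[4,1],[22,20],[34,0]]
[[4,1],[9,4],[13,1],[22,20],[34,0]]
[[4,1],[9,4],[13,1],[16,8],[19,1],[22,20],[34,0]]
[[4,1],[9,4],[13,1],[16,8],[19,19],[22,20],[34,19],[36,0]]
[[4,1],[9,4],[13,1],[16,8],[19,19],[22,20],[34,19],[36,0]]
[[4,1],[9,4],[13,1],[16,8],[19,19],[22,20],[34,19],[36,0]]
[[4,1],[9,4],[13,1],[16,8],[19,19],[22,20],[34,19],[36,0],[46,15],[49,0]]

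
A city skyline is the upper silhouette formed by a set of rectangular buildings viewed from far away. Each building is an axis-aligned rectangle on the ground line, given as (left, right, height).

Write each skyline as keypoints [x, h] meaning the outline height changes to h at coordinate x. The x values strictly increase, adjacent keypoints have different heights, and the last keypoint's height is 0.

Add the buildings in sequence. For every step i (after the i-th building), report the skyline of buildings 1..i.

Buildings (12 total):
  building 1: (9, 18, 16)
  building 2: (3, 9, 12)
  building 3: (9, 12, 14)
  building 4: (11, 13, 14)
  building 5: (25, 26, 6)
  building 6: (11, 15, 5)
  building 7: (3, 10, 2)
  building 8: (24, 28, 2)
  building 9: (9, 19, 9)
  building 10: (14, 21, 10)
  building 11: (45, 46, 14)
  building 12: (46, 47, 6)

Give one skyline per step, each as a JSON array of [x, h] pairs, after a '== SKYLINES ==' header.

== SKYLINES ==
[[9,16],[18,0]]
[[3,12],[9,16],[18,0]]
[[3,12],[9,16],[18,0]]
[[3,12],[9,16],[18,0]]
[[3,12],[9,16],[18,0],[25,6],[26,0]]
[[3,12],[9,16],[18,0],[25,6],[26,0]]
[[3,12],[9,16],[18,0],[25,6],[26,0]]
[[3,12],[9,16],[18,0],[24,2],[25,6],[26,2],[28,0]]
[[3,12],[9,16],[18,9],[19,0],[24,2],[25,6],[26,2],[28,0]]
[[3,12],[9,16],[18,10],[21,0],[24,2],[25,6],[26,2],[28,0]]
[[3,12],[9,16],[18,10],[21,0],[24,2],[25,6],[26,2],[28,0],[45,14],[46,0]]
[[3,12],[9,16],[18,10],[21,0],[24,2],[25,6],[26,2],[28,0],[45,14],[46,6],[47,0]]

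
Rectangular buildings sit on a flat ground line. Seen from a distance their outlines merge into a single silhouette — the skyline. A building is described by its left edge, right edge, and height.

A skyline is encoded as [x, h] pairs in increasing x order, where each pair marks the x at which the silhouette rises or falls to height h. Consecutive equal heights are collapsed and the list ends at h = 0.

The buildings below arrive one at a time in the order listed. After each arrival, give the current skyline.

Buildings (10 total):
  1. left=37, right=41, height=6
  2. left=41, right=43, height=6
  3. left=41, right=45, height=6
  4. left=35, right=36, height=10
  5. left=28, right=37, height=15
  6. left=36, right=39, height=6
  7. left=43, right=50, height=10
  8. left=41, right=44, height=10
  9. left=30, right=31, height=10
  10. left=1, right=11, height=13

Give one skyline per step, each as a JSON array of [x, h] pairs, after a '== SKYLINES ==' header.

== SKYLINES ==
[[37,6],[41,0]]
[[37,6],[43,0]]
[[37,6],[45,0]]
[[35,10],[36,0],[37,6],[45,0]]
[[28,15],[37,6],[45,0]]
[[28,15],[37,6],[45,0]]
[[28,15],[37,6],[43,10],[50,0]]
[[28,15],[37,6],[41,10],[50,0]]
[[28,15],[37,6],[41,10],[50,0]]
[[1,13],[11,0],[28,15],[37,6],[41,10],[50,0]]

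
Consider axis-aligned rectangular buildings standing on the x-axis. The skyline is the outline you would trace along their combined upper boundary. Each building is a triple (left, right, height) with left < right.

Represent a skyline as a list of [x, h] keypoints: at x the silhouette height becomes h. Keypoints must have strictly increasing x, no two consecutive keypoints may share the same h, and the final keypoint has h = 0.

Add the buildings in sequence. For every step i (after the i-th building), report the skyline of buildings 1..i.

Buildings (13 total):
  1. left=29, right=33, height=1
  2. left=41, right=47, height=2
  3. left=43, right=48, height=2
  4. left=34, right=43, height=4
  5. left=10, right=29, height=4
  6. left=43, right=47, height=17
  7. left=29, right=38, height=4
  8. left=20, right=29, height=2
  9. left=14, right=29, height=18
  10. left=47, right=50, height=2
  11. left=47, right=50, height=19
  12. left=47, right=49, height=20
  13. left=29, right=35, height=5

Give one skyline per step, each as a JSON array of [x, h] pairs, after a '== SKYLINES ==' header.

== SKYLINES ==
[[29,1],[33,0]]
[[29,1],[33,0],[41,2],[47,0]]
[[29,1],[33,0],[41,2],[48,0]]
[[29,1],[33,0],[34,4],[43,2],[48,0]]
[[10,4],[29,1],[33,0],[34,4],[43,2],[48,0]]
[[10,4],[29,1],[33,0],[34,4],[43,17],[47,2],[48,0]]
[[10,4],[43,17],[47,2],[48,0]]
[[10,4],[43,17],[47,2],[48,0]]
[[10,4],[14,18],[29,4],[43,17],[47,2],[48,0]]
[[10,4],[14,18],[29,4],[43,17],[47,2],[50,0]]
[[10,4],[14,18],[29,4],[43,17],[47,19],[50,0]]
[[10,4],[14,18],[29,4],[43,17],[47,20],[49,19],[50,0]]
[[10,4],[14,18],[29,5],[35,4],[43,17],[47,20],[49,19],[50,0]]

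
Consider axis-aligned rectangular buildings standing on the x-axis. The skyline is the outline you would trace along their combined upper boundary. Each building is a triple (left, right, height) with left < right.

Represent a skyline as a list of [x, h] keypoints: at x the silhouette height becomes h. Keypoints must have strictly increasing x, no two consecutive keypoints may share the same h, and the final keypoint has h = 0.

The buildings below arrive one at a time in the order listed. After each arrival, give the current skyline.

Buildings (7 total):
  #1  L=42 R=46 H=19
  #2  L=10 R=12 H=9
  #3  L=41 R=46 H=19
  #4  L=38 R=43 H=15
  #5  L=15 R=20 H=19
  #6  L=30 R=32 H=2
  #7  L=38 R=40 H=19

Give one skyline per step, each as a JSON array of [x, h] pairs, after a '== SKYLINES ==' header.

== SKYLINES ==
[[42,19],[46,0]]
[[10,9],[12,0],[42,19],[46,0]]
[[10,9],[12,0],[41,19],[46,0]]
[[10,9],[12,0],[38,15],[41,19],[46,0]]
[[10,9],[12,0],[15,19],[20,0],[38,15],[41,19],[46,0]]
[[10,9],[12,0],[15,19],[20,0],[30,2],[32,0],[38,15],[41,19],[46,0]]
[[10,9],[12,0],[15,19],[20,0],[30,2],[32,0],[38,19],[40,15],[41,19],[46,0]]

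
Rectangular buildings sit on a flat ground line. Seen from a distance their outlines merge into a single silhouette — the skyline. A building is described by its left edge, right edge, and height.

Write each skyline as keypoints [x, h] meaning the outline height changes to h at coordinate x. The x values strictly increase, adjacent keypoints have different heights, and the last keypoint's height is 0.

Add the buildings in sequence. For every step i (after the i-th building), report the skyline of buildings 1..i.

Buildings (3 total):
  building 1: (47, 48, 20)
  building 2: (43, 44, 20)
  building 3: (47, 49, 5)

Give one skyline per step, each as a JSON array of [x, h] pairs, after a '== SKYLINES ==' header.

== SKYLINES ==
[[47,20],[48,0]]
[[43,20],[44,0],[47,20],[48,0]]
[[43,20],[44,0],[47,20],[48,5],[49,0]]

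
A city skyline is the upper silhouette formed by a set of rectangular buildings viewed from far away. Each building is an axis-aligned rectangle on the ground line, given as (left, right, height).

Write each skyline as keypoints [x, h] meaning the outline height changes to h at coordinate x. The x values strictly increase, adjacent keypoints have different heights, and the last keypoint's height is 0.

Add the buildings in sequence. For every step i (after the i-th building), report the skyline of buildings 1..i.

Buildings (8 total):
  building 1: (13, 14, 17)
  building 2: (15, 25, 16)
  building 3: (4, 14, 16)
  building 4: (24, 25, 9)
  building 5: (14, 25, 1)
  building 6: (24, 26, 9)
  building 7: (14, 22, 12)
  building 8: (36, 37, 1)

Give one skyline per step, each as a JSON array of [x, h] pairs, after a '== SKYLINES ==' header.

== SKYLINES ==
[[13,17],[14,0]]
[[13,17],[14,0],[15,16],[25,0]]
[[4,16],[13,17],[14,0],[15,16],[25,0]]
[[4,16],[13,17],[14,0],[15,16],[25,0]]
[[4,16],[13,17],[14,1],[15,16],[25,0]]
[[4,16],[13,17],[14,1],[15,16],[25,9],[26,0]]
[[4,16],[13,17],[14,12],[15,16],[25,9],[26,0]]
[[4,16],[13,17],[14,12],[15,16],[25,9],[26,0],[36,1],[37,0]]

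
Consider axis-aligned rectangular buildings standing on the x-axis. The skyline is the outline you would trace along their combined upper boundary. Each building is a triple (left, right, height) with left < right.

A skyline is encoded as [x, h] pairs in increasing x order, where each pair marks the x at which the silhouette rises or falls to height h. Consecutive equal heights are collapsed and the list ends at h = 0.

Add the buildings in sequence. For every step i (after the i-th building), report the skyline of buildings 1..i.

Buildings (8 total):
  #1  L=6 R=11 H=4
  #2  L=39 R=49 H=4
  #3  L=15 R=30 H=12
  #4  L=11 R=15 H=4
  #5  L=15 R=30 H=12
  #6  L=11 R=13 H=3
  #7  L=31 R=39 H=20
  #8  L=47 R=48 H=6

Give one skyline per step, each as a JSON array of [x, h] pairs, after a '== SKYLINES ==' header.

== SKYLINES ==
[[6,4],[11,0]]
[[6,4],[11,0],[39,4],[49,0]]
[[6,4],[11,0],[15,12],[30,0],[39,4],[49,0]]
[[6,4],[15,12],[30,0],[39,4],[49,0]]
[[6,4],[15,12],[30,0],[39,4],[49,0]]
[[6,4],[15,12],[30,0],[39,4],[49,0]]
[[6,4],[15,12],[30,0],[31,20],[39,4],[49,0]]
[[6,4],[15,12],[30,0],[31,20],[39,4],[47,6],[48,4],[49,0]]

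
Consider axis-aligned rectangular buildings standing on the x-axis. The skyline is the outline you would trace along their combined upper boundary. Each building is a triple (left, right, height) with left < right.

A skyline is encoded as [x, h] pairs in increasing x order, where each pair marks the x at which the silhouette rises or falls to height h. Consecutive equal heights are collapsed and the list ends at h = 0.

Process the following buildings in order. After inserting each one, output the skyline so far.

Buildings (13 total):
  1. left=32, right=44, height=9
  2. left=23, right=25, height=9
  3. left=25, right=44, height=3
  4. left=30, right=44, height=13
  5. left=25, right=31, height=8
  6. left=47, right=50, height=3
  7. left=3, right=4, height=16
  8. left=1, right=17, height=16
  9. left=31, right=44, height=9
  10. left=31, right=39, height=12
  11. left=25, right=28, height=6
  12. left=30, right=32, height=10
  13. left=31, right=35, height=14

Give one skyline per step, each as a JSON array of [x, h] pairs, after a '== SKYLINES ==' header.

== SKYLINES ==
[[32,9],[44,0]]
[[23,9],[25,0],[32,9],[44,0]]
[[23,9],[25,3],[32,9],[44,0]]
[[23,9],[25,3],[30,13],[44,0]]
[[23,9],[25,8],[30,13],[44,0]]
[[23,9],[25,8],[30,13],[44,0],[47,3],[50,0]]
[[3,16],[4,0],[23,9],[25,8],[30,13],[44,0],[47,3],[50,0]]
[[1,16],[17,0],[23,9],[25,8],[30,13],[44,0],[47,3],[50,0]]
[[1,16],[17,0],[23,9],[25,8],[30,13],[44,0],[47,3],[50,0]]
[[1,16],[17,0],[23,9],[25,8],[30,13],[44,0],[47,3],[50,0]]
[[1,16],[17,0],[23,9],[25,8],[30,13],[44,0],[47,3],[50,0]]
[[1,16],[17,0],[23,9],[25,8],[30,13],[44,0],[47,3],[50,0]]
[[1,16],[17,0],[23,9],[25,8],[30,13],[31,14],[35,13],[44,0],[47,3],[50,0]]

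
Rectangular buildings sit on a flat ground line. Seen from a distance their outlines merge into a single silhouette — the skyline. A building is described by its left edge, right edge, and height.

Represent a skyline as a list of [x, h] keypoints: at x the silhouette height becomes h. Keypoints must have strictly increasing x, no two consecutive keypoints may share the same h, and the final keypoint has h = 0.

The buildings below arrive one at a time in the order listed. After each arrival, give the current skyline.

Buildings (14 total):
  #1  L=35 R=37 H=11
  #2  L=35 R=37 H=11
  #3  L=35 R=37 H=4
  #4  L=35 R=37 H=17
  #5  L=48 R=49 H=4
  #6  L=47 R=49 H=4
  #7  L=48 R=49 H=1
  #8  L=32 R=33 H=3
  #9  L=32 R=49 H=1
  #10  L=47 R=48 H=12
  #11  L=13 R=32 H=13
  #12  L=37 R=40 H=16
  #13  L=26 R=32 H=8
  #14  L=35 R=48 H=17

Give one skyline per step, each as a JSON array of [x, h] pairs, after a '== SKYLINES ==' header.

== SKYLINES ==
[[35,11],[37,0]]
[[35,11],[37,0]]
[[35,11],[37,0]]
[[35,17],[37,0]]
[[35,17],[37,0],[48,4],[49,0]]
[[35,17],[37,0],[47,4],[49,0]]
[[35,17],[37,0],[47,4],[49,0]]
[[32,3],[33,0],[35,17],[37,0],[47,4],[49,0]]
[[32,3],[33,1],[35,17],[37,1],[47,4],[49,0]]
[[32,3],[33,1],[35,17],[37,1],[47,12],[48,4],[49,0]]
[[13,13],[32,3],[33,1],[35,17],[37,1],[47,12],[48,4],[49,0]]
[[13,13],[32,3],[33,1],[35,17],[37,16],[40,1],[47,12],[48,4],[49,0]]
[[13,13],[32,3],[33,1],[35,17],[37,16],[40,1],[47,12],[48,4],[49,0]]
[[13,13],[32,3],[33,1],[35,17],[48,4],[49,0]]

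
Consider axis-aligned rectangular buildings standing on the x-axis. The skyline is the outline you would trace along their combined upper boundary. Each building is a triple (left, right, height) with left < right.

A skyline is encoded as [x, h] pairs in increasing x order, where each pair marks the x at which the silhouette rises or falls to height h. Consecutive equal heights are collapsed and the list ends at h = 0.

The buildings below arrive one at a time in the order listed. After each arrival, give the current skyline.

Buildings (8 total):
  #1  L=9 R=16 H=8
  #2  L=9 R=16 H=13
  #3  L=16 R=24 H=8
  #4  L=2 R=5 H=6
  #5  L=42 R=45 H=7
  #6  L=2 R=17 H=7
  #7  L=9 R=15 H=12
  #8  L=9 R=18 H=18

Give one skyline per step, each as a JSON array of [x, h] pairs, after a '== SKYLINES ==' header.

== SKYLINES ==
[[9,8],[16,0]]
[[9,13],[16,0]]
[[9,13],[16,8],[24,0]]
[[2,6],[5,0],[9,13],[16,8],[24,0]]
[[2,6],[5,0],[9,13],[16,8],[24,0],[42,7],[45,0]]
[[2,7],[9,13],[16,8],[24,0],[42,7],[45,0]]
[[2,7],[9,13],[16,8],[24,0],[42,7],[45,0]]
[[2,7],[9,18],[18,8],[24,0],[42,7],[45,0]]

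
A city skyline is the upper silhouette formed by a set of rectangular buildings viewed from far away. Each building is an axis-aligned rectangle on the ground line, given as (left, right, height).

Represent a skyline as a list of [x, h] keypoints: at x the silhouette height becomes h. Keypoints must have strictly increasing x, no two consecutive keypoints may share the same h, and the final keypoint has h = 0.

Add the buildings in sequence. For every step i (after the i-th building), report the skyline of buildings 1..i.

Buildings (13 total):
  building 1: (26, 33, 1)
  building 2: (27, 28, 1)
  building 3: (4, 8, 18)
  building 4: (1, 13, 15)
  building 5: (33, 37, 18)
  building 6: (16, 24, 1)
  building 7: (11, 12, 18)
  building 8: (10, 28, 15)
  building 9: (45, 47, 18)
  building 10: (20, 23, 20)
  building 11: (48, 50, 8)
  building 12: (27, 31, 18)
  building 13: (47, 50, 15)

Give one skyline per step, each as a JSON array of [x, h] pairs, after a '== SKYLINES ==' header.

== SKYLINES ==
[[26,1],[33,0]]
[[26,1],[33,0]]
[[4,18],[8,0],[26,1],[33,0]]
[[1,15],[4,18],[8,15],[13,0],[26,1],[33,0]]
[[1,15],[4,18],[8,15],[13,0],[26,1],[33,18],[37,0]]
[[1,15],[4,18],[8,15],[13,0],[16,1],[24,0],[26,1],[33,18],[37,0]]
[[1,15],[4,18],[8,15],[11,18],[12,15],[13,0],[16,1],[24,0],[26,1],[33,18],[37,0]]
[[1,15],[4,18],[8,15],[11,18],[12,15],[28,1],[33,18],[37,0]]
[[1,15],[4,18],[8,15],[11,18],[12,15],[28,1],[33,18],[37,0],[45,18],[47,0]]
[[1,15],[4,18],[8,15],[11,18],[12,15],[20,20],[23,15],[28,1],[33,18],[37,0],[45,18],[47,0]]
[[1,15],[4,18],[8,15],[11,18],[12,15],[20,20],[23,15],[28,1],[33,18],[37,0],[45,18],[47,0],[48,8],[50,0]]
[[1,15],[4,18],[8,15],[11,18],[12,15],[20,20],[23,15],[27,18],[31,1],[33,18],[37,0],[45,18],[47,0],[48,8],[50,0]]
[[1,15],[4,18],[8,15],[11,18],[12,15],[20,20],[23,15],[27,18],[31,1],[33,18],[37,0],[45,18],[47,15],[50,0]]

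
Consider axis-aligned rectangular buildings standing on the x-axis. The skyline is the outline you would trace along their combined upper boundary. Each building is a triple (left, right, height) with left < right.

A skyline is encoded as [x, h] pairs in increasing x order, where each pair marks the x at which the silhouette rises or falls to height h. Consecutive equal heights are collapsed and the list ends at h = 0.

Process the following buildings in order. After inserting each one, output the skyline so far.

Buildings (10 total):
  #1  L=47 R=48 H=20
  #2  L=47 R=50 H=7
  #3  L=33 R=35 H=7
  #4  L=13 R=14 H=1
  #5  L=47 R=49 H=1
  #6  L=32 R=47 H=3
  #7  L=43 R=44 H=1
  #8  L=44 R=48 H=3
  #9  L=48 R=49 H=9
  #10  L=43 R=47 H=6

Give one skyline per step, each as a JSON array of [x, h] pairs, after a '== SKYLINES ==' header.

== SKYLINES ==
[[47,20],[48,0]]
[[47,20],[48,7],[50,0]]
[[33,7],[35,0],[47,20],[48,7],[50,0]]
[[13,1],[14,0],[33,7],[35,0],[47,20],[48,7],[50,0]]
[[13,1],[14,0],[33,7],[35,0],[47,20],[48,7],[50,0]]
[[13,1],[14,0],[32,3],[33,7],[35,3],[47,20],[48,7],[50,0]]
[[13,1],[14,0],[32,3],[33,7],[35,3],[47,20],[48,7],[50,0]]
[[13,1],[14,0],[32,3],[33,7],[35,3],[47,20],[48,7],[50,0]]
[[13,1],[14,0],[32,3],[33,7],[35,3],[47,20],[48,9],[49,7],[50,0]]
[[13,1],[14,0],[32,3],[33,7],[35,3],[43,6],[47,20],[48,9],[49,7],[50,0]]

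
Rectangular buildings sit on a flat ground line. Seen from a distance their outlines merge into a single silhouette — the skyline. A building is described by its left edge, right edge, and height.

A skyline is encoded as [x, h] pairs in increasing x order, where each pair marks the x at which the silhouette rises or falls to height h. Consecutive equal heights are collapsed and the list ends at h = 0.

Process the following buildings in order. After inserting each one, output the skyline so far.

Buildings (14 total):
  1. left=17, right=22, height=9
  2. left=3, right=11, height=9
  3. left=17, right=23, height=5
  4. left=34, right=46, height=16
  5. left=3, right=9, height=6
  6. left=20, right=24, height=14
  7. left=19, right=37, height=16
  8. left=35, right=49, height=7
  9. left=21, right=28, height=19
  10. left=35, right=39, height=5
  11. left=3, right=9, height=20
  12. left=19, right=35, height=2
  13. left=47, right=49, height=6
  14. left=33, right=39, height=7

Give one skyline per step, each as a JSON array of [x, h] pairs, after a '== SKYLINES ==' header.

== SKYLINES ==
[[17,9],[22,0]]
[[3,9],[11,0],[17,9],[22,0]]
[[3,9],[11,0],[17,9],[22,5],[23,0]]
[[3,9],[11,0],[17,9],[22,5],[23,0],[34,16],[46,0]]
[[3,9],[11,0],[17,9],[22,5],[23,0],[34,16],[46,0]]
[[3,9],[11,0],[17,9],[20,14],[24,0],[34,16],[46,0]]
[[3,9],[11,0],[17,9],[19,16],[46,0]]
[[3,9],[11,0],[17,9],[19,16],[46,7],[49,0]]
[[3,9],[11,0],[17,9],[19,16],[21,19],[28,16],[46,7],[49,0]]
[[3,9],[11,0],[17,9],[19,16],[21,19],[28,16],[46,7],[49,0]]
[[3,20],[9,9],[11,0],[17,9],[19,16],[21,19],[28,16],[46,7],[49,0]]
[[3,20],[9,9],[11,0],[17,9],[19,16],[21,19],[28,16],[46,7],[49,0]]
[[3,20],[9,9],[11,0],[17,9],[19,16],[21,19],[28,16],[46,7],[49,0]]
[[3,20],[9,9],[11,0],[17,9],[19,16],[21,19],[28,16],[46,7],[49,0]]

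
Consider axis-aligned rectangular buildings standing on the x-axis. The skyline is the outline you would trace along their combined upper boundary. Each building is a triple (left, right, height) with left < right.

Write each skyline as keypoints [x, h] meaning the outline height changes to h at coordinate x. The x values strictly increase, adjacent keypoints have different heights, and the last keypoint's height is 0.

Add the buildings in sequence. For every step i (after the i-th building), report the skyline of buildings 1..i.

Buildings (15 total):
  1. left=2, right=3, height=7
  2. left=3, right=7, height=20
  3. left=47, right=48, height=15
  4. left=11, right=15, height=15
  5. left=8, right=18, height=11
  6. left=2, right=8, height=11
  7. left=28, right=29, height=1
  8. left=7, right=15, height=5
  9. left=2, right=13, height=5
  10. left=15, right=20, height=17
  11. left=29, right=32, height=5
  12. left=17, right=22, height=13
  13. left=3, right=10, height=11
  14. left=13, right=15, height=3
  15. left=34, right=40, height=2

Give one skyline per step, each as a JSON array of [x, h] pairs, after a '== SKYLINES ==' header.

== SKYLINES ==
[[2,7],[3,0]]
[[2,7],[3,20],[7,0]]
[[2,7],[3,20],[7,0],[47,15],[48,0]]
[[2,7],[3,20],[7,0],[11,15],[15,0],[47,15],[48,0]]
[[2,7],[3,20],[7,0],[8,11],[11,15],[15,11],[18,0],[47,15],[48,0]]
[[2,11],[3,20],[7,11],[11,15],[15,11],[18,0],[47,15],[48,0]]
[[2,11],[3,20],[7,11],[11,15],[15,11],[18,0],[28,1],[29,0],[47,15],[48,0]]
[[2,11],[3,20],[7,11],[11,15],[15,11],[18,0],[28,1],[29,0],[47,15],[48,0]]
[[2,11],[3,20],[7,11],[11,15],[15,11],[18,0],[28,1],[29,0],[47,15],[48,0]]
[[2,11],[3,20],[7,11],[11,15],[15,17],[20,0],[28,1],[29,0],[47,15],[48,0]]
[[2,11],[3,20],[7,11],[11,15],[15,17],[20,0],[28,1],[29,5],[32,0],[47,15],[48,0]]
[[2,11],[3,20],[7,11],[11,15],[15,17],[20,13],[22,0],[28,1],[29,5],[32,0],[47,15],[48,0]]
[[2,11],[3,20],[7,11],[11,15],[15,17],[20,13],[22,0],[28,1],[29,5],[32,0],[47,15],[48,0]]
[[2,11],[3,20],[7,11],[11,15],[15,17],[20,13],[22,0],[28,1],[29,5],[32,0],[47,15],[48,0]]
[[2,11],[3,20],[7,11],[11,15],[15,17],[20,13],[22,0],[28,1],[29,5],[32,0],[34,2],[40,0],[47,15],[48,0]]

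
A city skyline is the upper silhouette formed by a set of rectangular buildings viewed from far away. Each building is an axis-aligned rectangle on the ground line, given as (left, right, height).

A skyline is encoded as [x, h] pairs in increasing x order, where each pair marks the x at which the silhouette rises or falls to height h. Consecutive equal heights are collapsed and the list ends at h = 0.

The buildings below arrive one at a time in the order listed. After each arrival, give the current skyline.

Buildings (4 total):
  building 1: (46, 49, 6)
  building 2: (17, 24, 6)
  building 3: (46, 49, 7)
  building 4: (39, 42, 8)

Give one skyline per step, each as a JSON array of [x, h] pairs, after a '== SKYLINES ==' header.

== SKYLINES ==
[[46,6],[49,0]]
[[17,6],[24,0],[46,6],[49,0]]
[[17,6],[24,0],[46,7],[49,0]]
[[17,6],[24,0],[39,8],[42,0],[46,7],[49,0]]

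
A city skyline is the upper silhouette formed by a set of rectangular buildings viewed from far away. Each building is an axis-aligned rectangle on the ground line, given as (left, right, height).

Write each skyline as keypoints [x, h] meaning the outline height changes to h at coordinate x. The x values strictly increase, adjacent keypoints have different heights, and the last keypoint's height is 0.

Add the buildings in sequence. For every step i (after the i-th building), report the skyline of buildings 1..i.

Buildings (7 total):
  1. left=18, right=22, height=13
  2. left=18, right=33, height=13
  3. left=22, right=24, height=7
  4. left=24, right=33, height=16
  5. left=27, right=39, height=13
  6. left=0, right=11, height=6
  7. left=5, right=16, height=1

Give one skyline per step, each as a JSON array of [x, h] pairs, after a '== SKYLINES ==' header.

== SKYLINES ==
[[18,13],[22,0]]
[[18,13],[33,0]]
[[18,13],[33,0]]
[[18,13],[24,16],[33,0]]
[[18,13],[24,16],[33,13],[39,0]]
[[0,6],[11,0],[18,13],[24,16],[33,13],[39,0]]
[[0,6],[11,1],[16,0],[18,13],[24,16],[33,13],[39,0]]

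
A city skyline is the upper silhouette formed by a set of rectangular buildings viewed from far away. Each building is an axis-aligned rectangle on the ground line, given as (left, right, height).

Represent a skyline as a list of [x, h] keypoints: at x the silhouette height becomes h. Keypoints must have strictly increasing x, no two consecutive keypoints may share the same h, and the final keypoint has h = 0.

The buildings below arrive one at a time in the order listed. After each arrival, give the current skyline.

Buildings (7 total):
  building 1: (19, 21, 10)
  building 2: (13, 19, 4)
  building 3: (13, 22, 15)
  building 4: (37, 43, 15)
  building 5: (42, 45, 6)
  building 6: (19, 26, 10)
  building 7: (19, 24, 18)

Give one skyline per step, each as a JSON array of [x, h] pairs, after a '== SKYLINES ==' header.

== SKYLINES ==
[[19,10],[21,0]]
[[13,4],[19,10],[21,0]]
[[13,15],[22,0]]
[[13,15],[22,0],[37,15],[43,0]]
[[13,15],[22,0],[37,15],[43,6],[45,0]]
[[13,15],[22,10],[26,0],[37,15],[43,6],[45,0]]
[[13,15],[19,18],[24,10],[26,0],[37,15],[43,6],[45,0]]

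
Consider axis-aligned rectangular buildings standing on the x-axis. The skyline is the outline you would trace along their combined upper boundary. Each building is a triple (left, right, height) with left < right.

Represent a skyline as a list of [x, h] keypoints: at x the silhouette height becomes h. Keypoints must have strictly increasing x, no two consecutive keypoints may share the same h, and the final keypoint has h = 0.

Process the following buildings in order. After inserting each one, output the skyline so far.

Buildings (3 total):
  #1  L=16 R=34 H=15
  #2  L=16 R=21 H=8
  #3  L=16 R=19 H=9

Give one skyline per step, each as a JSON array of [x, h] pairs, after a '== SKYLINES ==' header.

== SKYLINES ==
[[16,15],[34,0]]
[[16,15],[34,0]]
[[16,15],[34,0]]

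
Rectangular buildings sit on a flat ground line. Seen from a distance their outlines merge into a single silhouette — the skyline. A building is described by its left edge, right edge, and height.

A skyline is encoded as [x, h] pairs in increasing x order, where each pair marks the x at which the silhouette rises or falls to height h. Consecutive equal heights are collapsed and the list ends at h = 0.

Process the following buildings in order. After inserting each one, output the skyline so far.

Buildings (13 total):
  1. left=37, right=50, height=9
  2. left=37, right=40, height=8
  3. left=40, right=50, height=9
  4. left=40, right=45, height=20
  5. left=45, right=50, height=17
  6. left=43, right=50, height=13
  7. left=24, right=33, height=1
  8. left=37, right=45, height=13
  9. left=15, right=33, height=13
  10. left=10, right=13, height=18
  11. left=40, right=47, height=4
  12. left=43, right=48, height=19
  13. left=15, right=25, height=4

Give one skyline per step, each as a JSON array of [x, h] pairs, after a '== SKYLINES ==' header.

== SKYLINES ==
[[37,9],[50,0]]
[[37,9],[50,0]]
[[37,9],[50,0]]
[[37,9],[40,20],[45,9],[50,0]]
[[37,9],[40,20],[45,17],[50,0]]
[[37,9],[40,20],[45,17],[50,0]]
[[24,1],[33,0],[37,9],[40,20],[45,17],[50,0]]
[[24,1],[33,0],[37,13],[40,20],[45,17],[50,0]]
[[15,13],[33,0],[37,13],[40,20],[45,17],[50,0]]
[[10,18],[13,0],[15,13],[33,0],[37,13],[40,20],[45,17],[50,0]]
[[10,18],[13,0],[15,13],[33,0],[37,13],[40,20],[45,17],[50,0]]
[[10,18],[13,0],[15,13],[33,0],[37,13],[40,20],[45,19],[48,17],[50,0]]
[[10,18],[13,0],[15,13],[33,0],[37,13],[40,20],[45,19],[48,17],[50,0]]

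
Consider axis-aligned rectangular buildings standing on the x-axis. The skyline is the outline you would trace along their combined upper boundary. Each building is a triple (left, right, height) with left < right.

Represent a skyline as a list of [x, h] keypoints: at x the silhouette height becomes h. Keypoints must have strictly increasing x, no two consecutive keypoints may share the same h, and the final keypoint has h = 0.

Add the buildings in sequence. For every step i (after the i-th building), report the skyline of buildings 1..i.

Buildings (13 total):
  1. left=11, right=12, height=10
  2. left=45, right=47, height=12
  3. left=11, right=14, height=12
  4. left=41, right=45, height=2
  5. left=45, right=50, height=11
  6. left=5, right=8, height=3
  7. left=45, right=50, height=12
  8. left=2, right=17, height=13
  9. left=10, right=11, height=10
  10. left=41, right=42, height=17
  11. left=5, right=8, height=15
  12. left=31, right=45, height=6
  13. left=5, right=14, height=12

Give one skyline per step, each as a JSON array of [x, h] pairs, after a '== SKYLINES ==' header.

== SKYLINES ==
[[11,10],[12,0]]
[[11,10],[12,0],[45,12],[47,0]]
[[11,12],[14,0],[45,12],[47,0]]
[[11,12],[14,0],[41,2],[45,12],[47,0]]
[[11,12],[14,0],[41,2],[45,12],[47,11],[50,0]]
[[5,3],[8,0],[11,12],[14,0],[41,2],[45,12],[47,11],[50,0]]
[[5,3],[8,0],[11,12],[14,0],[41,2],[45,12],[50,0]]
[[2,13],[17,0],[41,2],[45,12],[50,0]]
[[2,13],[17,0],[41,2],[45,12],[50,0]]
[[2,13],[17,0],[41,17],[42,2],[45,12],[50,0]]
[[2,13],[5,15],[8,13],[17,0],[41,17],[42,2],[45,12],[50,0]]
[[2,13],[5,15],[8,13],[17,0],[31,6],[41,17],[42,6],[45,12],[50,0]]
[[2,13],[5,15],[8,13],[17,0],[31,6],[41,17],[42,6],[45,12],[50,0]]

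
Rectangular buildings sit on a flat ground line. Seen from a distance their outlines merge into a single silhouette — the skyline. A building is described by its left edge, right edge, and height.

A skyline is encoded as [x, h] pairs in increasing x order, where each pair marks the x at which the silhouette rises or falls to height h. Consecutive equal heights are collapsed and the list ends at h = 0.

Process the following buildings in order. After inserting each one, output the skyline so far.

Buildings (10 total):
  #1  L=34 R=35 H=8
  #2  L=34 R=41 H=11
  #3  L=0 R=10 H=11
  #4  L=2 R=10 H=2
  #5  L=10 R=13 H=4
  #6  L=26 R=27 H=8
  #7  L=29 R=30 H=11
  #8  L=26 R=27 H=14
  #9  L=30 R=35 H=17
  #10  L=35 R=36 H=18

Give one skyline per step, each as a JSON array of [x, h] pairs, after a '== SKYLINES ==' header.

== SKYLINES ==
[[34,8],[35,0]]
[[34,11],[41,0]]
[[0,11],[10,0],[34,11],[41,0]]
[[0,11],[10,0],[34,11],[41,0]]
[[0,11],[10,4],[13,0],[34,11],[41,0]]
[[0,11],[10,4],[13,0],[26,8],[27,0],[34,11],[41,0]]
[[0,11],[10,4],[13,0],[26,8],[27,0],[29,11],[30,0],[34,11],[41,0]]
[[0,11],[10,4],[13,0],[26,14],[27,0],[29,11],[30,0],[34,11],[41,0]]
[[0,11],[10,4],[13,0],[26,14],[27,0],[29,11],[30,17],[35,11],[41,0]]
[[0,11],[10,4],[13,0],[26,14],[27,0],[29,11],[30,17],[35,18],[36,11],[41,0]]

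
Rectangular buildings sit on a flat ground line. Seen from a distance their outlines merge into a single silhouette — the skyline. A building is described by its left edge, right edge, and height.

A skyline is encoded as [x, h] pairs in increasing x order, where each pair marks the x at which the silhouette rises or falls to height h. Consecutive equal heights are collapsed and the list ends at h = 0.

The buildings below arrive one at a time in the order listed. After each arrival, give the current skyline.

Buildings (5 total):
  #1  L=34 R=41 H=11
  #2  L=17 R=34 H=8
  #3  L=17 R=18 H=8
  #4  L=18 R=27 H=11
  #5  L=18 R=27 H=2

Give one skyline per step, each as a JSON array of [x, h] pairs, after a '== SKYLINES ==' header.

== SKYLINES ==
[[34,11],[41,0]]
[[17,8],[34,11],[41,0]]
[[17,8],[34,11],[41,0]]
[[17,8],[18,11],[27,8],[34,11],[41,0]]
[[17,8],[18,11],[27,8],[34,11],[41,0]]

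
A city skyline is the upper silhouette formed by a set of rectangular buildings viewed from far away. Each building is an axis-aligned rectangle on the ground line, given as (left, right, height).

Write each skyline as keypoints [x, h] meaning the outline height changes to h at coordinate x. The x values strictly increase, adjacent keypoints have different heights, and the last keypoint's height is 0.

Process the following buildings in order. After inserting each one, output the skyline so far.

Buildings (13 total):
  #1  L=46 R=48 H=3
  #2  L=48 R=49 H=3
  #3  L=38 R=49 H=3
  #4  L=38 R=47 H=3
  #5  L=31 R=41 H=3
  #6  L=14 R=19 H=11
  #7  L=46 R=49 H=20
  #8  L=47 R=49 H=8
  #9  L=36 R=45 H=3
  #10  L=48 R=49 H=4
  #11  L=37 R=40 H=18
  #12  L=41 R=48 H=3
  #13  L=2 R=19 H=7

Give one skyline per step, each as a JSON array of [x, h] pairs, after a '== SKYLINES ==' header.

== SKYLINES ==
[[46,3],[48,0]]
[[46,3],[49,0]]
[[38,3],[49,0]]
[[38,3],[49,0]]
[[31,3],[49,0]]
[[14,11],[19,0],[31,3],[49,0]]
[[14,11],[19,0],[31,3],[46,20],[49,0]]
[[14,11],[19,0],[31,3],[46,20],[49,0]]
[[14,11],[19,0],[31,3],[46,20],[49,0]]
[[14,11],[19,0],[31,3],[46,20],[49,0]]
[[14,11],[19,0],[31,3],[37,18],[40,3],[46,20],[49,0]]
[[14,11],[19,0],[31,3],[37,18],[40,3],[46,20],[49,0]]
[[2,7],[14,11],[19,0],[31,3],[37,18],[40,3],[46,20],[49,0]]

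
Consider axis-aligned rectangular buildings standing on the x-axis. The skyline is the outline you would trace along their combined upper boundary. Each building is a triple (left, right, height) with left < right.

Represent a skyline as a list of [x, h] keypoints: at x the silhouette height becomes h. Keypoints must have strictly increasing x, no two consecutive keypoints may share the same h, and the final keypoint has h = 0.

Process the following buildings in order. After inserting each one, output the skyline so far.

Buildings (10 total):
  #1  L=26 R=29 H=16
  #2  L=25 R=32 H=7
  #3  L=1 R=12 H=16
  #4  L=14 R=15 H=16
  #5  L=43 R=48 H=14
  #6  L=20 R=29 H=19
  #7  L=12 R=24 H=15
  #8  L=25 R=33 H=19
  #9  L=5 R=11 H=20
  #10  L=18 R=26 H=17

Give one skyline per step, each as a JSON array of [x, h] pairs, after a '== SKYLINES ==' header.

== SKYLINES ==
[[26,16],[29,0]]
[[25,7],[26,16],[29,7],[32,0]]
[[1,16],[12,0],[25,7],[26,16],[29,7],[32,0]]
[[1,16],[12,0],[14,16],[15,0],[25,7],[26,16],[29,7],[32,0]]
[[1,16],[12,0],[14,16],[15,0],[25,7],[26,16],[29,7],[32,0],[43,14],[48,0]]
[[1,16],[12,0],[14,16],[15,0],[20,19],[29,7],[32,0],[43,14],[48,0]]
[[1,16],[12,15],[14,16],[15,15],[20,19],[29,7],[32,0],[43,14],[48,0]]
[[1,16],[12,15],[14,16],[15,15],[20,19],[33,0],[43,14],[48,0]]
[[1,16],[5,20],[11,16],[12,15],[14,16],[15,15],[20,19],[33,0],[43,14],[48,0]]
[[1,16],[5,20],[11,16],[12,15],[14,16],[15,15],[18,17],[20,19],[33,0],[43,14],[48,0]]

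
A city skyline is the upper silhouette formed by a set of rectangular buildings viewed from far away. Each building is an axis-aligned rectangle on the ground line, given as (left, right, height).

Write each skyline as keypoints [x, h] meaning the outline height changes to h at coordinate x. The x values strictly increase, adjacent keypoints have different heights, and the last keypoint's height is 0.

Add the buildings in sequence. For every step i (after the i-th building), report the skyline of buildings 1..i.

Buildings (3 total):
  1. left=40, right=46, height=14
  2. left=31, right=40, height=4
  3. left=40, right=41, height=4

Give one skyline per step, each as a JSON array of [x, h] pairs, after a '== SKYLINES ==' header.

== SKYLINES ==
[[40,14],[46,0]]
[[31,4],[40,14],[46,0]]
[[31,4],[40,14],[46,0]]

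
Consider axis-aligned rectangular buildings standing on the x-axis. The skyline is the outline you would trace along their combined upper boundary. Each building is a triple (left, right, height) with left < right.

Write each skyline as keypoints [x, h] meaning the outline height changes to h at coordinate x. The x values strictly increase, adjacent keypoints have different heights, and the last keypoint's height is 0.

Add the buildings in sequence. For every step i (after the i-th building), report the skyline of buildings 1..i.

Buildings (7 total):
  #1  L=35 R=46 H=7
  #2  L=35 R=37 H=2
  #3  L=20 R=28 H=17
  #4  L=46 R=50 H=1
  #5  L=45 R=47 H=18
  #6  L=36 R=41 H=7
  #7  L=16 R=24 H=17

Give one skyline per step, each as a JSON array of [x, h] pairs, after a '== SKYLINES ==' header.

== SKYLINES ==
[[35,7],[46,0]]
[[35,7],[46,0]]
[[20,17],[28,0],[35,7],[46,0]]
[[20,17],[28,0],[35,7],[46,1],[50,0]]
[[20,17],[28,0],[35,7],[45,18],[47,1],[50,0]]
[[20,17],[28,0],[35,7],[45,18],[47,1],[50,0]]
[[16,17],[28,0],[35,7],[45,18],[47,1],[50,0]]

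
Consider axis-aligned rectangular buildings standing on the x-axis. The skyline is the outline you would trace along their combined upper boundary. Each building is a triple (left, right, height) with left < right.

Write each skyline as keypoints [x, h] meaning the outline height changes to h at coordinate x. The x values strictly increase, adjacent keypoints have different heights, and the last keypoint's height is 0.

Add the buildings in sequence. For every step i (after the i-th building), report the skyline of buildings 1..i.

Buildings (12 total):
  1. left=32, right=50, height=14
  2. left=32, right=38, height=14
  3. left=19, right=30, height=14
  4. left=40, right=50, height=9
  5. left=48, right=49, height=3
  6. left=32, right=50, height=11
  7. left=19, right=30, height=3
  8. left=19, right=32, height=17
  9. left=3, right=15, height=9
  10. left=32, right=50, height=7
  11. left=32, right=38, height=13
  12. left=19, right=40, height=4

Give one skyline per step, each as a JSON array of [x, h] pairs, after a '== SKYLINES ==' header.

== SKYLINES ==
[[32,14],[50,0]]
[[32,14],[50,0]]
[[19,14],[30,0],[32,14],[50,0]]
[[19,14],[30,0],[32,14],[50,0]]
[[19,14],[30,0],[32,14],[50,0]]
[[19,14],[30,0],[32,14],[50,0]]
[[19,14],[30,0],[32,14],[50,0]]
[[19,17],[32,14],[50,0]]
[[3,9],[15,0],[19,17],[32,14],[50,0]]
[[3,9],[15,0],[19,17],[32,14],[50,0]]
[[3,9],[15,0],[19,17],[32,14],[50,0]]
[[3,9],[15,0],[19,17],[32,14],[50,0]]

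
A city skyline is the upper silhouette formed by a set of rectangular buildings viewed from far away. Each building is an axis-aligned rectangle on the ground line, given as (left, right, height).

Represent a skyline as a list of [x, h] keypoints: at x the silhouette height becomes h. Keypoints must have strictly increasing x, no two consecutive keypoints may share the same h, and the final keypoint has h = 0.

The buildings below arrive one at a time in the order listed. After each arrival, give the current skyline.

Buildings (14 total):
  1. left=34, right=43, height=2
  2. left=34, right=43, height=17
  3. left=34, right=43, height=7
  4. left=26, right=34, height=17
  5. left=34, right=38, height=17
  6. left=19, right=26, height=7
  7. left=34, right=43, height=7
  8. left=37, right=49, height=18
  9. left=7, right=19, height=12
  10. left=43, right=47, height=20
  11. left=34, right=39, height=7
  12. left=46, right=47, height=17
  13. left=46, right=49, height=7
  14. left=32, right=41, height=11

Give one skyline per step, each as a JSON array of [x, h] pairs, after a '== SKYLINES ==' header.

== SKYLINES ==
[[34,2],[43,0]]
[[34,17],[43,0]]
[[34,17],[43,0]]
[[26,17],[43,0]]
[[26,17],[43,0]]
[[19,7],[26,17],[43,0]]
[[19,7],[26,17],[43,0]]
[[19,7],[26,17],[37,18],[49,0]]
[[7,12],[19,7],[26,17],[37,18],[49,0]]
[[7,12],[19,7],[26,17],[37,18],[43,20],[47,18],[49,0]]
[[7,12],[19,7],[26,17],[37,18],[43,20],[47,18],[49,0]]
[[7,12],[19,7],[26,17],[37,18],[43,20],[47,18],[49,0]]
[[7,12],[19,7],[26,17],[37,18],[43,20],[47,18],[49,0]]
[[7,12],[19,7],[26,17],[37,18],[43,20],[47,18],[49,0]]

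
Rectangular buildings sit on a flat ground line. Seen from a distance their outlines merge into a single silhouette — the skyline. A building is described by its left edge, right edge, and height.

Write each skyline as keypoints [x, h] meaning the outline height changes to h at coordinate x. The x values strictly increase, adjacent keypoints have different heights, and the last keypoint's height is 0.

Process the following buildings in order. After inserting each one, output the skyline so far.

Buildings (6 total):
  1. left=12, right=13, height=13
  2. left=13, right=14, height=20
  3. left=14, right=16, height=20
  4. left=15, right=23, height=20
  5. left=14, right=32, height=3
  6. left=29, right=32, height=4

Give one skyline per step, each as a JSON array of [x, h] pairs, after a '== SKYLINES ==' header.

== SKYLINES ==
[[12,13],[13,0]]
[[12,13],[13,20],[14,0]]
[[12,13],[13,20],[16,0]]
[[12,13],[13,20],[23,0]]
[[12,13],[13,20],[23,3],[32,0]]
[[12,13],[13,20],[23,3],[29,4],[32,0]]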